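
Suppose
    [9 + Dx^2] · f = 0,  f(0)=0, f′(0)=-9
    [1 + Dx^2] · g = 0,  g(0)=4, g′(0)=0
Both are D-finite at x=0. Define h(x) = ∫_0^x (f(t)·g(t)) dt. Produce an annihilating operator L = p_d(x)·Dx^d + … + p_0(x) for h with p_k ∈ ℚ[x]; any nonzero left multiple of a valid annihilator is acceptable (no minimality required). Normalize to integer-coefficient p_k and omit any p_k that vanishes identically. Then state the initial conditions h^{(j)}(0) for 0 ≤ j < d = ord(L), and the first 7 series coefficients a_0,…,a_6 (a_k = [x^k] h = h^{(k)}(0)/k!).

L = 64·Dx + 20·Dx^3 + Dx^5  (order 5).
h: a_k = 0, 0, -18, 0, 18, 0, -44/5, …
ICs: h(0) = 0, h′(0) = 0, h′′(0) = -36, h′′′(0) = 0, h′′′′(0) = 432.

f: a_k = 0, -9, 0, 27/2, 0, -243/40, 0, …
g: a_k = 4, 0, -2, 0, 1/6, 0, -1/180, …
f·g: L₀ = L_f ⊗_s L_g, ord ≤ 2·2.
Integrate: L := L₀·Dx.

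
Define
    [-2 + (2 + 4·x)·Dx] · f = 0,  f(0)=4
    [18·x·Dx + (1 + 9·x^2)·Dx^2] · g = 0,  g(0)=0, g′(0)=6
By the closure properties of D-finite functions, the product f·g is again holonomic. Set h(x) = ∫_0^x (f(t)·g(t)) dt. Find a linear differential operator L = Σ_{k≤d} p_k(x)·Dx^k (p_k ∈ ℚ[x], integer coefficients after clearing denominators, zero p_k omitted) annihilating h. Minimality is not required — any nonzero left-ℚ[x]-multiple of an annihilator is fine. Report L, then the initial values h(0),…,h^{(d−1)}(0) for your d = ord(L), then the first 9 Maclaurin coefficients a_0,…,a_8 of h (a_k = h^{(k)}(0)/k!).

f: a_k = 4, 4, -2, 2, -5/2, 7/2, -21/4, 33/4, -429/32, …
g: a_k = 0, 6, 0, -18, 0, 486/5, 0, -4374/7, 0, …
h₀=f·g: eliminate ⇒ L₀, order ≤ 1·2.
h=∫₀ˣh₀: take L = L₀·Dx.
L = (3 - 18·x - 9·x^2)·Dx + (-2 + 14·x + 54·x^2 + 36·x^3)·Dx^2 + (1 + 4·x + 13·x^2 + 36·x^3 + 36·x^4)·Dx^3  (order 3).
h: a_k = 0, 0, 12, 8, -21, -12, 683/10, 267/5, -187623/560, …
ICs: h(0) = 0, h′(0) = 0, h′′(0) = 24.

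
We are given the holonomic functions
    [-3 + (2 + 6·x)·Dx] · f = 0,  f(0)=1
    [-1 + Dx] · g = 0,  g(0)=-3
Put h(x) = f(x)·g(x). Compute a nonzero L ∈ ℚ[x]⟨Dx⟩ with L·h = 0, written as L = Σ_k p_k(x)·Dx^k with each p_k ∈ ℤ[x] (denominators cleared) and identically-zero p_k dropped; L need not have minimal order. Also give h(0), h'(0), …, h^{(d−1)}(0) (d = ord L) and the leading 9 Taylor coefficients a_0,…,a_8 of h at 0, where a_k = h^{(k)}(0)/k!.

L = (-5 - 6·x) + (2 + 6·x)·Dx  (order 1).
h: a_k = -3, -15/2, -21/8, -71/16, 671/128, -16157/1280, 88837/3072, -14933039/215040, 589833983/3440640, …
ICs: h(0) = -3.

f: a_k = 1, 3/2, -9/8, 27/16, -405/128, 1701/256, -15309/1024, 72171/2048, -2814669/32768, …
g: a_k = -3, -3, -3/2, -1/2, -1/8, -1/40, -1/240, -1/1680, -1/13440, …
L₀ := L_f ⊗_s L_g (sym. prod.), ord ≤ 1.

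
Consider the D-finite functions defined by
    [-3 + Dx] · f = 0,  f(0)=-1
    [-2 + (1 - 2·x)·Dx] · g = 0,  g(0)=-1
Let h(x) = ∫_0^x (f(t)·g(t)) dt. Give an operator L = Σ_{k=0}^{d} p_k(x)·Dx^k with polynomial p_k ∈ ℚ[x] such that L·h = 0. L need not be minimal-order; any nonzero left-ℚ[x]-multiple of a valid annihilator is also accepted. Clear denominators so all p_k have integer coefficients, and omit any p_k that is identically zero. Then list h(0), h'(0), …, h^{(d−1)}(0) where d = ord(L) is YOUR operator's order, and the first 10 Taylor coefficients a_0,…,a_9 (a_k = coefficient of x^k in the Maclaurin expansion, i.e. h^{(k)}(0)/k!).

f: a_k = -1, -3, -9/2, -9/2, -27/8, -81/40, -81/80, -243/560, -729/4480, -243/4480, …
g: a_k = -1, -2, -4, -8, -16, -32, -64, -128, -256, -512, …
L₀ := L_f ⊗_s L_g (sym. prod.), ord ≤ 1.
h=∫₀ˣh₀: take L = L₀·Dx.
L = (5 - 6·x)·Dx + (-1 + 2·x)·Dx^2  (order 2).
h: a_k = 0, 1, 5/2, 29/6, 67/8, 563/40, 5711/240, 655/16, 321193/4480, 5139817/40320, …
ICs: h(0) = 0, h′(0) = 1.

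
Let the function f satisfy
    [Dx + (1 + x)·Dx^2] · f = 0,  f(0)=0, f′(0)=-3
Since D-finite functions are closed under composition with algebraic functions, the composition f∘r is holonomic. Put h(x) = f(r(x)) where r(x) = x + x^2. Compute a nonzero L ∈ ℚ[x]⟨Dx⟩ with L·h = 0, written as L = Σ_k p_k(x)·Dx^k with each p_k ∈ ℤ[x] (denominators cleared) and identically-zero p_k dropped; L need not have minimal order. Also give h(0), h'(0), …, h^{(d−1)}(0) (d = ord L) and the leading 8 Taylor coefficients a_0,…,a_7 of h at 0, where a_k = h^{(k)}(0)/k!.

f: a_k = 0, -3, 3/2, -1, 3/4, -3/5, 1/2, -3/7, …
h₀=f(r): pull back L_f along r ⇒ L₀.
L = (-1 + 2·x + 2·x^2)·Dx + (1 + 3·x + 3·x^2 + 2·x^3)·Dx^2  (order 2).
h: a_k = 0, -3, -3/2, 2, -3/4, -3/5, 1, -3/7, …
ICs: h(0) = 0, h′(0) = -3.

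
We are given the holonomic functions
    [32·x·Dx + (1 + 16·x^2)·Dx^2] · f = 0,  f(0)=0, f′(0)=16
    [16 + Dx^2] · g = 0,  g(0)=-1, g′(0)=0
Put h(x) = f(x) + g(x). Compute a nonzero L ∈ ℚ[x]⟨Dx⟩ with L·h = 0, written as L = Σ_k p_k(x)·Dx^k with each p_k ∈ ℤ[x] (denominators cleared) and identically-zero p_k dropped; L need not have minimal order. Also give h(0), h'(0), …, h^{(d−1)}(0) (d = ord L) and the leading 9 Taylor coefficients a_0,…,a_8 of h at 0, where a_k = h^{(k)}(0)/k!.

L = (-5632·x + 114688·x^3 + 131072·x^5)·Dx + (-16 + 1792·x^2 + 36864·x^4 + 65536·x^6)·Dx^2 + (-352·x + 7168·x^3 + 8192·x^5)·Dx^3 + (-1 + 112·x^2 + 2304·x^4 + 4096·x^6)·Dx^4  (order 4).
h: a_k = -1, 16, 8, -256/3, -32/3, 4096/5, 256/45, -65536/7, -512/315, …
ICs: h(0) = -1, h′(0) = 16, h′′(0) = 16, h′′′(0) = -512.

f: a_k = 0, 16, 0, -256/3, 0, 4096/5, 0, -65536/7, 0, …
g: a_k = -1, 0, 8, 0, -32/3, 0, 256/45, 0, -512/315, …
Weyl lclm of L_f,L_g ⇒ L₀ (ord ≤ 4).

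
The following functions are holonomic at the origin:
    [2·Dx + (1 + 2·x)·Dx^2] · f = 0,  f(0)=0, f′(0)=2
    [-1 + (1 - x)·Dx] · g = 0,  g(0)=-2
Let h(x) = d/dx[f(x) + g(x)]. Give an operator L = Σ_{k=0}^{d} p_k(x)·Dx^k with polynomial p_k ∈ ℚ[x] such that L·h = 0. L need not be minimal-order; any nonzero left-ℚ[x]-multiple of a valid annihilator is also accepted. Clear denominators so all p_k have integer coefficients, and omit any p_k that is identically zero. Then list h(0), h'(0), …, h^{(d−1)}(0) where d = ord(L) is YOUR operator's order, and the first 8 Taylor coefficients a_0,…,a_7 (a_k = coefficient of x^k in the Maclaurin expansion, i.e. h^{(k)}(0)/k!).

L = (-14 - 4·x) + (1 - 20·x - 8·x^2)·Dx + (2 + 3·x - 3·x^2 - 2·x^3)·Dx^2  (order 2).
h: a_k = 0, -8, 2, -24, 22, -76, 114, -272, …
ICs: h(0) = 0, h′(0) = -8.

f: a_k = 0, 2, -2, 8/3, -4, 32/5, -32/3, 128/7, …
g: a_k = -2, -2, -2, -2, -2, -2, -2, -2, …
f+g: L₀ = lclm(L_f,L_g), ord ≤ 2+1.
Derive L from L₀ (diff closure).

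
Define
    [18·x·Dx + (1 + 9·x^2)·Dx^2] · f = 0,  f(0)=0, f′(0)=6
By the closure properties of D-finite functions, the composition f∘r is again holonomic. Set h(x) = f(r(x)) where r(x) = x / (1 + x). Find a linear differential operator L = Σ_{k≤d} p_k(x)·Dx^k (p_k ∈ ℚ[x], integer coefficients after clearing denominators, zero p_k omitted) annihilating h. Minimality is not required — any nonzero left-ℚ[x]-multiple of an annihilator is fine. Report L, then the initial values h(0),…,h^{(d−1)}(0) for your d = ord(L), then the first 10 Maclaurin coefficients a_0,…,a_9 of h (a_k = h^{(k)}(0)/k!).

f: a_k = 0, 6, 0, -18, 0, 486/5, 0, -4374/7, 0, 4374, …
Substitute x→r, Dx→(1/r')Dx; clear ⇒ L₀.
L = (2 + 20·x)·Dx + (1 + 2·x + 10·x^2)·Dx^2  (order 2).
h: a_k = 0, 6, -6, -12, 48, -24/5, -312, 3984/7, 1344, -6816, …
ICs: h(0) = 0, h′(0) = 6.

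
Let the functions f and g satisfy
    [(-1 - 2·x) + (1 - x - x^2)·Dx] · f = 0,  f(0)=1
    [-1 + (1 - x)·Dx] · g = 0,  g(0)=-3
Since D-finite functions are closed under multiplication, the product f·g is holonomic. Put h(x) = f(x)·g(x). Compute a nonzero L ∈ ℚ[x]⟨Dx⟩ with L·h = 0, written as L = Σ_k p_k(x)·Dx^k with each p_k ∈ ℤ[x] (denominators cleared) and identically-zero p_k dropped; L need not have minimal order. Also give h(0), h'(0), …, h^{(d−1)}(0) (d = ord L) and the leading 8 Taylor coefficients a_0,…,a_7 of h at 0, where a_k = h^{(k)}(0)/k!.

L = (-2 + 3·x^2) + (1 - 2·x + x^3)·Dx  (order 1).
h: a_k = -3, -6, -12, -21, -36, -60, -99, -162, …
ICs: h(0) = -3.

f: a_k = 1, 1, 2, 3, 5, 8, 13, 21, …
g: a_k = -3, -3, -3, -3, -3, -3, -3, -3, …
f·g: L₀ = L_f ⊗_s L_g, ord ≤ 1·1.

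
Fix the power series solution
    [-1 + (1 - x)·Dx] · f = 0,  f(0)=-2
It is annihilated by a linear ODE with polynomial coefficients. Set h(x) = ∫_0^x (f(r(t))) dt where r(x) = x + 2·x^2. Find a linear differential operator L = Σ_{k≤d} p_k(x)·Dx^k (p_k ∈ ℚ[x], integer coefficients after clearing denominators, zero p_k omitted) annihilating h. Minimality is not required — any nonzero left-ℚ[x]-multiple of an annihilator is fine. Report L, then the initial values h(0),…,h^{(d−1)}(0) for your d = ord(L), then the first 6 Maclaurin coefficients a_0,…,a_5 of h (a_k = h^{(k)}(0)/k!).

f: a_k = -2, -2, -2, -2, -2, -2, …
h₀=f(r): pull back L_f along r ⇒ L₀.
h=∫h₀ ⇒ L = L₀·Dx.
L = (1 + 4·x)·Dx + (-1 + x + 2·x^2)·Dx^2  (order 2).
h: a_k = 0, -2, -1, -2, -5/2, -22/5, …
ICs: h(0) = 0, h′(0) = -2.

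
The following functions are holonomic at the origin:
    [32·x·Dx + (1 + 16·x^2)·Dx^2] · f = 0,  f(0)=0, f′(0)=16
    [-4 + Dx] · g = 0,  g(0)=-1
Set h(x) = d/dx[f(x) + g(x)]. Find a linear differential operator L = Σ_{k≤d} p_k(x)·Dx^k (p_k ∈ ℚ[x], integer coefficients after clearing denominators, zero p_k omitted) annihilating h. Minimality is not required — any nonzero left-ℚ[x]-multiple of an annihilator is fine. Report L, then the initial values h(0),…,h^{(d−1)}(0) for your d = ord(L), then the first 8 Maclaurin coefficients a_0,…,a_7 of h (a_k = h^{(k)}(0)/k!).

f: a_k = 0, 16, 0, -256/3, 0, 4096/5, 0, -65536/7, …
g: a_k = -1, -4, -8, -32/3, -32/3, -128/15, -256/45, -1024/315, …
Sum ⇒ L₀ = lclm(L_f,L_g) in ℚ(x)⟨Dx⟩.
Differentiate: ansatz ord ≤ ord L₀ ⇒ L.
L = (32 - 256·x - 512·x^2) + (-12 + 48·x + 64·x^2 - 256·x^3)·Dx + (1 + 4·x + 16·x^2 + 64·x^3)·Dx^2  (order 2).
h: a_k = 12, -16, -288, -128/3, 12160/3, -512/15, -2950144/45, -4096/315, …
ICs: h(0) = 12, h′(0) = -16.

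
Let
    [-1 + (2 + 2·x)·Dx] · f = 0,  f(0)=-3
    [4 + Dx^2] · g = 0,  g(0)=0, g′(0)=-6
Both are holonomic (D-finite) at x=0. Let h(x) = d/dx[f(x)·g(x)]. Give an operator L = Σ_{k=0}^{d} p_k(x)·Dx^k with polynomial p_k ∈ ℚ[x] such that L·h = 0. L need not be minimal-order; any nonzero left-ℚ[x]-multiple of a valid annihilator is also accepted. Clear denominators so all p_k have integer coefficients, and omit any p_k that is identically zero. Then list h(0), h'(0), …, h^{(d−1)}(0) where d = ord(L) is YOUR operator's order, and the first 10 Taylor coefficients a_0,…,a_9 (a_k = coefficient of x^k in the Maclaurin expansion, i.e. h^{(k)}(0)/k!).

f: a_k = -3, -3/2, 3/8, -3/16, 15/128, -21/256, 63/1024, -99/2048, 1287/32768, -2145/65536, …
g: a_k = 0, -6, 0, 4, 0, -4/5, 0, 8/105, 0, -4/945, …
h₀=f·g: eliminate ⇒ L₀, order ≤ 1·2.
Derive L from L₀ (diff closure).
L = (413 + 1344·x + 1696·x^2 + 1024·x^3 + 256·x^4) + (-52 - 180·x - 192·x^2 - 64·x^3)·Dx + (76 + 280·x + 396·x^2 + 256·x^3 + 64·x^4)·Dx^2  (order 2).
h: a_k = 18, 18, -171/4, -39/2, 1023/64, 1809/320, -7687/2560, -17/896, -216983/573440, 626641/1032192, …
ICs: h(0) = 18, h′(0) = 18.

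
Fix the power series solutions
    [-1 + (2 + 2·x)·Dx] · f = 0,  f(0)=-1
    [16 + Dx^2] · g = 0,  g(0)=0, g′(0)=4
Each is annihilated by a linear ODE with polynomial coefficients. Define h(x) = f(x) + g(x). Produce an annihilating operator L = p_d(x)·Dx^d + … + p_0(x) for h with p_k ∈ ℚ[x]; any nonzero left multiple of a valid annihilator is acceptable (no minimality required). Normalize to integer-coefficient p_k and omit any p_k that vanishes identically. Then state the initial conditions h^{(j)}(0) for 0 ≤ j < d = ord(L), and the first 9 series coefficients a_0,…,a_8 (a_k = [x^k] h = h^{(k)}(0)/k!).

f: a_k = -1, -1/2, 1/8, -1/16, 5/128, -7/256, 21/1024, -33/2048, 429/32768, …
g: a_k = 0, 4, 0, -32/3, 0, 128/15, 0, -1024/315, 0, …
Sum ⇒ L₀ = lclm(L_f,L_g) in ℚ(x)⟨Dx⟩.
L = (-1072 - 2048·x - 1024·x^2) + (2016 + 6112·x + 6144·x^2 + 2048·x^3)·Dx + (-67 - 128·x - 64·x^2)·Dx^2 + (126 + 382·x + 384·x^2 + 128·x^3)·Dx^3  (order 3).
h: a_k = -1, 7/2, 1/8, -515/48, 5/128, 32663/3840, 21/1024, -2107547/645120, 429/32768, …
ICs: h(0) = -1, h′(0) = 7/2, h′′(0) = 1/4.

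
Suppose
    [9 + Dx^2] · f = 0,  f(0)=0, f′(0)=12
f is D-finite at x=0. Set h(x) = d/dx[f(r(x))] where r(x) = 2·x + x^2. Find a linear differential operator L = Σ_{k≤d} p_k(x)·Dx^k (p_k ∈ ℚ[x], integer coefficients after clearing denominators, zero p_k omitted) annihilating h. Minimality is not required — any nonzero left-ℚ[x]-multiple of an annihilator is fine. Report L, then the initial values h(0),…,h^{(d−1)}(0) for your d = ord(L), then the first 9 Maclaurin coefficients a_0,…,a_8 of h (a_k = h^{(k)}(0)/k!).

f: a_k = 0, 12, 0, -18, 0, 81/10, 0, -243/140, 0, …
f∘r: x↦r, Dx↦Dx/r' in L_f ⇒ L₀.
h₀' ⇒ L via d/dx closure of L₀.
L = (39 + 144·x + 216·x^2 + 144·x^3 + 36·x^4) + (-3 - 3·x)·Dx + (1 + 2·x + x^2)·Dx^2  (order 2).
h: a_k = 24, 24, -432, -864, 756, 3780, 14904/5, -18144/5, -306909/35, …
ICs: h(0) = 24, h′(0) = 24.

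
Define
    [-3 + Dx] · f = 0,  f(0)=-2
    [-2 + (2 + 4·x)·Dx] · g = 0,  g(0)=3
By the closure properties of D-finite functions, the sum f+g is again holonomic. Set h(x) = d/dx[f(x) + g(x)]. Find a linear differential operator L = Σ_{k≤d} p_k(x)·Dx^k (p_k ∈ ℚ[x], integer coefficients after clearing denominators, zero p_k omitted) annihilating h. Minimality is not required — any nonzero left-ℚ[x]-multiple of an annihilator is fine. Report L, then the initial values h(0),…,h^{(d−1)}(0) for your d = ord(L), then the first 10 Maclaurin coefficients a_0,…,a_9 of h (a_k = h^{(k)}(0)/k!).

f: a_k = -2, -6, -9, -9, -27/4, -81/20, -81/40, -243/280, -729/2240, -243/2240, …
g: a_k = 3, 3, -3/2, 3/2, -15/8, 21/8, -63/16, 99/16, -1287/128, 2145/128, …
L₀ := lclm(L_f,L_g); ord L₀ ≤ 1+1.
h₀' ⇒ L via d/dx closure of L₀.
L = (-9 - 9·x) + (-3 - 18·x - 18·x^2)·Dx + (2 + 7·x + 6·x^2)·Dx^2  (order 2).
h: a_k = -3, -21, -45/2, -69/2, -57/8, -1431/40, 2979/80, -46503/560, 671301/4480, -1277733/4480, …
ICs: h(0) = -3, h′(0) = -21.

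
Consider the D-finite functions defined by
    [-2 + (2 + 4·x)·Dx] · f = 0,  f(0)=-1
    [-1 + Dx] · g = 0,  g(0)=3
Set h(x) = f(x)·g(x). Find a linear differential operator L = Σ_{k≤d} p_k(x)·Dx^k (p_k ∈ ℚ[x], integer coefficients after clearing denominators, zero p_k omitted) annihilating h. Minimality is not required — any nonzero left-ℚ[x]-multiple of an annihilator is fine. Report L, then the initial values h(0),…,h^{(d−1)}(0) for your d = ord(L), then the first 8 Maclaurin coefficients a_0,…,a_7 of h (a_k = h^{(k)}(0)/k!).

L = (-2 - 2·x) + (1 + 2·x)·Dx  (order 1).
h: a_k = -3, -6, -3, -2, 1/2, -7/5, 61/30, -347/105, …
ICs: h(0) = -3.

f: a_k = -1, -1, 1/2, -1/2, 5/8, -7/8, 21/16, -33/16, …
g: a_k = 3, 3, 3/2, 1/2, 1/8, 1/40, 1/240, 1/1680, …
h₀=f·g: eliminate ⇒ L₀, order ≤ 1·1.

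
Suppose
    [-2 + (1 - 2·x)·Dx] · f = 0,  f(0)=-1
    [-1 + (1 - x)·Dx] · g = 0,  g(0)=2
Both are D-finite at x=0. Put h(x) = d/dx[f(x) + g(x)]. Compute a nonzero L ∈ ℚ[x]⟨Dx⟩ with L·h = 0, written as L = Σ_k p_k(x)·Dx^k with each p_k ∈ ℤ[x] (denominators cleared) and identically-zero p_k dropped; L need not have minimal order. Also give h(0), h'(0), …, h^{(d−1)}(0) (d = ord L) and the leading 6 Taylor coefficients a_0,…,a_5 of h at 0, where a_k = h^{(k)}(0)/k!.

L = 12 + (-9 + 12·x)·Dx + (1 - 3·x + 2·x^2)·Dx^2  (order 2).
h: a_k = 0, -4, -18, -56, -150, -372, …
ICs: h(0) = 0, h′(0) = -4.

f: a_k = -1, -2, -4, -8, -16, -32, …
g: a_k = 2, 2, 2, 2, 2, 2, …
f+g: L₀ = lclm(L_f,L_g), ord ≤ 1+1.
Differentiate: ansatz ord ≤ ord L₀ ⇒ L.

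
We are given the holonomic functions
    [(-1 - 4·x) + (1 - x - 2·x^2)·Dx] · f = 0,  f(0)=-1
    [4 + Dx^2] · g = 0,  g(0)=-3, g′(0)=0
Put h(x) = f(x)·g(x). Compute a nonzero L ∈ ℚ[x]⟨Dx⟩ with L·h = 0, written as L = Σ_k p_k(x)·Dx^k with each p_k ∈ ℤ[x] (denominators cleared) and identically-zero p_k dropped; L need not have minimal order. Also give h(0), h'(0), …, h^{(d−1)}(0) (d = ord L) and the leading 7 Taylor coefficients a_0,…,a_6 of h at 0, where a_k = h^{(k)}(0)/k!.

f: a_k = -1, -1, -3, -5, -11, -21, -43, …
g: a_k = -3, 0, 6, 0, -2, 0, 4/15, …
Product ⇒ symmetric product L₀, ord ≤ 2.
L = (4·x + 8·x^2) + (2 + 8·x)·Dx + (-1 + x + 2·x^2)·Dx^2  (order 2).
h: a_k = 3, 3, 3, 9, 17, 35, 1031/15, …
ICs: h(0) = 3, h′(0) = 3.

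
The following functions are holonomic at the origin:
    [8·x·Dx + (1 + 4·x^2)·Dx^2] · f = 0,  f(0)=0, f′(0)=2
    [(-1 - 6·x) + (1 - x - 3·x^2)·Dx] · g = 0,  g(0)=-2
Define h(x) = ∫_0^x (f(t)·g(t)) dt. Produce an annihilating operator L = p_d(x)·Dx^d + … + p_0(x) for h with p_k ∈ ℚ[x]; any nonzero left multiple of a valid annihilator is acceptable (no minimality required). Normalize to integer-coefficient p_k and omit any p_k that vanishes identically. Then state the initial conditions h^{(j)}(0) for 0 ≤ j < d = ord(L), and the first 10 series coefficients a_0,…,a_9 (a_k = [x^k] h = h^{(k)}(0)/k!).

f: a_k = 0, 2, 0, -8/3, 0, 32/5, 0, -128/7, 0, 512/9, …
g: a_k = -2, -2, -8, -14, -38, -80, -194, -434, -1016, -2318, …
Product ⇒ symmetric product L₀, ord ≤ 2.
∫: right-multiply L₀ by Dx.
L = (6 + 8·x + 72·x^2)·Dx + (2 + 4·x + 16·x^2 + 72·x^3)·Dx^2 + (-1 + x - x^2 + 4·x^3 + 12·x^4)·Dx^3  (order 3).
h: a_k = 0, 0, -2, -4/3, -8/3, -68/15, -506/45, -2032/105, -7909/210, -74308/945, …
ICs: h(0) = 0, h′(0) = 0, h′′(0) = -4.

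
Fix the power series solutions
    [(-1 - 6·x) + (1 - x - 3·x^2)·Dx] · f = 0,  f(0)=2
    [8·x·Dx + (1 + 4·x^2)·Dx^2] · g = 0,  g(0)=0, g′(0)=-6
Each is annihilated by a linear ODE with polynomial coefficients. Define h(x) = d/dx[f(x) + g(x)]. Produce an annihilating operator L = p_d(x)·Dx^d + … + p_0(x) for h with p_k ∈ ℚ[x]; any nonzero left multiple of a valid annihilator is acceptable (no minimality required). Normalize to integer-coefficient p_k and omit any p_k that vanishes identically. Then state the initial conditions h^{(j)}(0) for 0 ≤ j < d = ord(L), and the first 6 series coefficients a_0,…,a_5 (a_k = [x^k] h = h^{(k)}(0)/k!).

f: a_k = 2, 2, 8, 14, 38, 80, …
g: a_k = 0, -6, 0, 8, 0, -96/5, …
h₀=f+g: left-lcm gives L₀, ord ≤ 3.
Derive L from L₀ (diff closure).
L = (-32 + 128·x + 1488·x^2 + 2880·x^3 + 8424·x^4 + 2592·x^6) + (25 + 160·x + 214·x^2 + 1188·x^3 + 2628·x^4 + 6264·x^5 + 432·x^6 + 2592·x^7)·Dx + (-4 - 9·x - 54·x^2 + 66·x^3 + x^4 + 444·x^5 + 720·x^6 + 144·x^7 + 432·x^8)·Dx^2  (order 2).
h: a_k = -4, 16, 66, 152, 304, 1164, …
ICs: h(0) = -4, h′(0) = 16.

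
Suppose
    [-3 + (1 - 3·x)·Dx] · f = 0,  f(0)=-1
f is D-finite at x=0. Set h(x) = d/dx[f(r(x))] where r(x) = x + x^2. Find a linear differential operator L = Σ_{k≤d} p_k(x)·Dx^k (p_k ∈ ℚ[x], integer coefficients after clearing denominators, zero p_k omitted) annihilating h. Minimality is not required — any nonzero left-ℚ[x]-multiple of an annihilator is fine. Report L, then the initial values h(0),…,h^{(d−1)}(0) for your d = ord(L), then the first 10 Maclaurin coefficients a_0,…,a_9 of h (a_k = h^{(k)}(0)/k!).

f: a_k = -1, -3, -9, -27, -81, -243, -729, -2187, -6561, -19683, …
Substitute x→r, Dx→(1/r')Dx; clear ⇒ L₀.
Differentiate: ansatz ord ≤ ord L₀ ⇒ L.
L = (8 + 18·x + 18·x^2) + (-1 + x + 9·x^2 + 6·x^3)·Dx  (order 1).
h: a_k = -3, -24, -135, -684, -3240, -14742, -65205, -282528, -1205037, -5076270, …
ICs: h(0) = -3.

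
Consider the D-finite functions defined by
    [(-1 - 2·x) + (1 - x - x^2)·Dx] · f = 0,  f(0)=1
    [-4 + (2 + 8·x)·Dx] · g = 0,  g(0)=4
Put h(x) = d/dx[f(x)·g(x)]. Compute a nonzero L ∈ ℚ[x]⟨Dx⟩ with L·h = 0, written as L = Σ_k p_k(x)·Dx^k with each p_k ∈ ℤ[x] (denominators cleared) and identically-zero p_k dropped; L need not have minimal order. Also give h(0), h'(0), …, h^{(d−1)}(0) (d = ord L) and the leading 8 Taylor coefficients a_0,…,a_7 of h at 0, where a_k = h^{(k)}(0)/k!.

L = (4 + 66·x + 126·x^2 + 80·x^3 + 60·x^4) + (-3 - 13·x - 3·x^2 + 14·x^3 + 46·x^4 + 24·x^5)·Dx  (order 1).
h: a_k = 12, 16, 108, 16, 760, -1080, 7196, -20672, …
ICs: h(0) = 12.

f: a_k = 1, 1, 2, 3, 5, 8, 13, 21, …
g: a_k = 4, 8, -8, 16, -40, 112, -336, 1056, …
h₀=f·g: eliminate ⇒ L₀, order ≤ 1·1.
h=h₀': d/dx-closure on L₀ ⇒ L.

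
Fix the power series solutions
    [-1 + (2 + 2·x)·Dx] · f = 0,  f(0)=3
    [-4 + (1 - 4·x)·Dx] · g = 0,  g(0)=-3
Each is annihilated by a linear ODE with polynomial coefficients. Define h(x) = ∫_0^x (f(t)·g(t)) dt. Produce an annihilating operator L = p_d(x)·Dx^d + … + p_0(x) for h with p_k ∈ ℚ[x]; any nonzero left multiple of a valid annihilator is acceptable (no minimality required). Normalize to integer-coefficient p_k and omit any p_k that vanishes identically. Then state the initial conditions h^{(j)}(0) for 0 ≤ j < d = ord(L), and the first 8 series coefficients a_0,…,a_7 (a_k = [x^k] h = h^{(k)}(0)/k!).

f: a_k = 3, 3/2, -3/8, 3/16, -15/128, 21/256, -63/1024, 99/2048, …
g: a_k = -3, -12, -48, -192, -768, -3072, -12288, -49152, …
L₀ := L_f ⊗_s L_g (sym. prod.), ord ≤ 1.
Integrate: L := L₀·Dx.
L = (9 + 4·x)·Dx + (-2 + 6·x + 8·x^2)·Dx^2  (order 2).
h: a_k = 0, -9, -81/4, -429/8, -10305/64, -65943/128, -879261/512, -42204339/7168, …
ICs: h(0) = 0, h′(0) = -9.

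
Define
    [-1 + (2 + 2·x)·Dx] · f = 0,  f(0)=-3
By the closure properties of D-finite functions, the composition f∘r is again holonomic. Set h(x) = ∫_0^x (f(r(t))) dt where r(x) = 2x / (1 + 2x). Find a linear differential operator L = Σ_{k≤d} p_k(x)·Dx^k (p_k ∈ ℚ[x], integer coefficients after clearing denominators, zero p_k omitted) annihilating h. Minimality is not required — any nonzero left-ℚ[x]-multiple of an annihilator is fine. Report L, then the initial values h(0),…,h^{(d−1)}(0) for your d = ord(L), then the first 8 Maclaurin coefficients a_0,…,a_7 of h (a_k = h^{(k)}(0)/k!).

L = -Dx + (1 + 6·x + 8·x^2)·Dx^2  (order 2).
h: a_k = 0, -3, -3/2, 5/2, -39/8, 423/40, -399/16, 7059/112, …
ICs: h(0) = 0, h′(0) = -3.

f: a_k = -3, -3/2, 3/8, -3/16, 15/128, -21/256, 63/1024, -99/2048, …
L₀ from L_f via x↦r, Dx↦r'^{-1}Dx.
h=∫₀ˣh₀: take L = L₀·Dx.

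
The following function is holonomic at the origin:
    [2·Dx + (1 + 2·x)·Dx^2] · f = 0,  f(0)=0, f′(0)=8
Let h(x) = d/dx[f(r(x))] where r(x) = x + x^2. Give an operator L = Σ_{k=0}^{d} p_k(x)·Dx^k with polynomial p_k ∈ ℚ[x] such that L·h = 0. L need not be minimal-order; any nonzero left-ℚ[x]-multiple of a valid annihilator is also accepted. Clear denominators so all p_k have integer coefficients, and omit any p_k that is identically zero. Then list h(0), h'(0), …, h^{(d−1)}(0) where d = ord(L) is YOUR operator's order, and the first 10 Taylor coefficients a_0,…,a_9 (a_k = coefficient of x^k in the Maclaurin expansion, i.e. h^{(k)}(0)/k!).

f: a_k = 0, 8, -8, 32/3, -16, 128/5, -128/3, 512/7, -128, 2048/9, …
f∘r: x↦r, Dx↦Dx/r' in L_f ⇒ L₀.
h=h₀': d/dx-closure on L₀ ⇒ L.
L = (4·x + 4·x^2) + (1 + 4·x + 6·x^2 + 4·x^3)·Dx  (order 1).
h: a_k = 8, 0, -16, 32, -32, 0, 64, -128, 128, 0, …
ICs: h(0) = 8.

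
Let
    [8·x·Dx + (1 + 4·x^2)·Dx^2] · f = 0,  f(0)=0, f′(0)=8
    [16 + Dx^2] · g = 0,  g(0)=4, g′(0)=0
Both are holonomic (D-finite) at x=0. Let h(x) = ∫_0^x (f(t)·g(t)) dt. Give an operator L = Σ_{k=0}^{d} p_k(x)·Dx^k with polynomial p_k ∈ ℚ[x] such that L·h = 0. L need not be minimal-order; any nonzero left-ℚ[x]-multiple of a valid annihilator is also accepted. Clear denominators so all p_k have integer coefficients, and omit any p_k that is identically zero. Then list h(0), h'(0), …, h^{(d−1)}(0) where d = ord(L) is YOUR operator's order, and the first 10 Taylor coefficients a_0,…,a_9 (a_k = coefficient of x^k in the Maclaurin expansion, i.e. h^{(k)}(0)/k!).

f: a_k = 0, 8, 0, -32/3, 0, 128/5, 0, -512/7, 0, 2048/9, …
g: a_k = 4, 0, -32, 0, 128/3, 0, -1024/45, 0, 2048/315, 0, …
Sym-product of L_f,L_g gives L₀ (≤ ord 4).
h=∫h₀ ⇒ L = L₀·Dx.
L = (2560 + 29696·x^2 + 118784·x^4 + 262144·x^6 + 262144·x^8)·Dx + (1536·x + 14336·x^3 + 49152·x^5 + 65536·x^7)·Dx^2 + (240 + 3008·x^2 + 13824·x^4 + 32768·x^6 + 32768·x^8)·Dx^3 + (96·x + 896·x^3 + 3072·x^5 + 4096·x^7)·Dx^4 + (5 + 72·x^2 + 400·x^4 + 1024·x^6 + 1024·x^8)·Dx^5  (order 5).
h: a_k = 0, 0, 16, 0, -224/3, 0, 5888/45, 0, -68864/315, 0, …
ICs: h(0) = 0, h′(0) = 0, h′′(0) = 32, h′′′(0) = 0, h′′′′(0) = -1792.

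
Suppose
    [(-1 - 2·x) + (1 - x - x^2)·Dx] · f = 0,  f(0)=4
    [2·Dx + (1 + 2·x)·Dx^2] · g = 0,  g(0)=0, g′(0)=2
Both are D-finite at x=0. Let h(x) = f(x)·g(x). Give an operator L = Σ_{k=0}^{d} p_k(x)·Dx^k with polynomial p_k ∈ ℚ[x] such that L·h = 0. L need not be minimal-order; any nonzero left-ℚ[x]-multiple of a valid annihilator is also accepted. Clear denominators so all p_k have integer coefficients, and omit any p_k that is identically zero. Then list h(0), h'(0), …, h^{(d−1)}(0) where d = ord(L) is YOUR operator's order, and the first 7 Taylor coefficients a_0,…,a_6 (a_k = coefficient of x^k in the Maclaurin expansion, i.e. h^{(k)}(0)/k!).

L = (4 + 8·x) + (10·x + 10·x^2)·Dx + (-1 - x + 3·x^2 + 2·x^3)·Dx^2  (order 2).
h: a_k = 0, 8, 0, 56/3, 8/3, 704/15, 104/15, …
ICs: h(0) = 0, h′(0) = 8.

f: a_k = 4, 4, 8, 12, 20, 32, 52, …
g: a_k = 0, 2, -2, 8/3, -4, 32/5, -32/3, …
f·g: L₀ = L_f ⊗_s L_g, ord ≤ 1·2.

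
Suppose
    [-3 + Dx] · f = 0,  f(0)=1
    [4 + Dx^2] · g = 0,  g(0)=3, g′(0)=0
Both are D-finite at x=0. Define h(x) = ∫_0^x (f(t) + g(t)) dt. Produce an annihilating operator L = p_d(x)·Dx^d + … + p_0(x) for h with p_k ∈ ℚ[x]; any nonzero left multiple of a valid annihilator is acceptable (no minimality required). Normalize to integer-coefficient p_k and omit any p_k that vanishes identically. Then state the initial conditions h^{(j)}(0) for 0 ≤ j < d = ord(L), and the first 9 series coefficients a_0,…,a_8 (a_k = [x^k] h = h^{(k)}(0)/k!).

L = -12·Dx + 4·Dx^2 - 3·Dx^3 + Dx^4  (order 4).
h: a_k = 0, 4, 3/2, -1/2, 9/8, 43/40, 27/80, 179/1680, 243/4480, …
ICs: h(0) = 0, h′(0) = 4, h′′(0) = 3, h′′′(0) = -3.

f: a_k = 1, 3, 9/2, 9/2, 27/8, 81/40, 81/80, 243/560, 729/4480, …
g: a_k = 3, 0, -6, 0, 2, 0, -4/15, 0, 2/105, …
Weyl lclm of L_f,L_g ⇒ L₀ (ord ≤ 3).
h=∫h₀ ⇒ L = L₀·Dx.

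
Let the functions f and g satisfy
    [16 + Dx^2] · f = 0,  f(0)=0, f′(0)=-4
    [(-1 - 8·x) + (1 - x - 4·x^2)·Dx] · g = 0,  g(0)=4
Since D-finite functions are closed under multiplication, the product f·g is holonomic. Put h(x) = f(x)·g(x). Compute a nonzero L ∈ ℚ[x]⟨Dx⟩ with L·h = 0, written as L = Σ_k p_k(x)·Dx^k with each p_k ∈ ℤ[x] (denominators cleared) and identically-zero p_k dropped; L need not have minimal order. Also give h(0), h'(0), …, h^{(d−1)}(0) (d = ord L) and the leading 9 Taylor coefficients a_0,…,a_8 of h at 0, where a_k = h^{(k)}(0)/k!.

f: a_k = 0, -4, 0, 32/3, 0, -128/15, 0, 1024/315, 0, …
g: a_k = 4, 4, 20, 36, 116, 260, 724, 1764, 4660, …
L₀ := L_f ⊗_s L_g (sym. prod.), ord ≤ 2.
L = (-8 + 16·x + 64·x^2) + (2 + 16·x)·Dx + (-1 + x + 4·x^2)·Dx^2  (order 2).
h: a_k = 0, -16, -16, -112/3, -304/3, -1424/5, -10352/15, -572144/315, -1441712/315, …
ICs: h(0) = 0, h′(0) = -16.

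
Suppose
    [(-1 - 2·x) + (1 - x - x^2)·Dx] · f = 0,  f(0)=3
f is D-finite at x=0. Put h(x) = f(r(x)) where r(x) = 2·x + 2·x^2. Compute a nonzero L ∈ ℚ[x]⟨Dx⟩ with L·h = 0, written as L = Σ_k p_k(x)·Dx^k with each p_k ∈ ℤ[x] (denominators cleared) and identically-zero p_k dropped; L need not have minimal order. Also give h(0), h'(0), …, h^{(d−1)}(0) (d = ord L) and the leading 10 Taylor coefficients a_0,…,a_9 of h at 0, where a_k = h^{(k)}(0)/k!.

f: a_k = 3, 3, 6, 9, 15, 24, 39, 63, 102, 165, …
f∘r: x↦r, Dx↦Dx/r' in L_f ⇒ L₀.
L = (2 + 12·x + 24·x^2 + 16·x^3) + (-1 + 2·x + 6·x^2 + 8·x^3 + 4·x^4)·Dx  (order 1).
h: a_k = 3, 6, 30, 120, 480, 1944, 7848, 31680, 127920, 516480, …
ICs: h(0) = 3.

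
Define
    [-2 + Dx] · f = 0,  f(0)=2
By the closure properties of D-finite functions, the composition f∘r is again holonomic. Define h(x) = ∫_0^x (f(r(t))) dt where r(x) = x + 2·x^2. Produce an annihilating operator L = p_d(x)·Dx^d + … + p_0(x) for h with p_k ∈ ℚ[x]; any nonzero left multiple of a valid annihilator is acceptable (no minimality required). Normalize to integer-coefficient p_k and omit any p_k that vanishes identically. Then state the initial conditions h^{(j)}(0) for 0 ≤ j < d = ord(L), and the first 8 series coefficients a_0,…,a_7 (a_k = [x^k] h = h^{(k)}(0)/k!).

L = (-2 - 8·x)·Dx + Dx^2  (order 2).
h: a_k = 0, 2, 2, 4, 14/3, 20/3, 36/5, 2648/315, …
ICs: h(0) = 0, h′(0) = 2.

f: a_k = 2, 4, 4, 8/3, 4/3, 8/15, 8/45, 16/315, …
Change of var in L_f (x↦r) gives L₀.
Integrate: L := L₀·Dx.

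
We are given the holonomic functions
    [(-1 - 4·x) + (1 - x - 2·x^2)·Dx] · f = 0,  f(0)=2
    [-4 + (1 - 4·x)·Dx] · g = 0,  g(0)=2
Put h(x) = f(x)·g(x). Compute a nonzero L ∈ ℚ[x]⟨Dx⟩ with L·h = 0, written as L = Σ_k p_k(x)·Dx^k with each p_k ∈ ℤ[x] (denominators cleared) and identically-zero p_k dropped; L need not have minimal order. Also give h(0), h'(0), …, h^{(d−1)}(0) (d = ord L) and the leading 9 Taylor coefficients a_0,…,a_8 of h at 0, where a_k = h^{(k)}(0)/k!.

L = (-5 + 4·x + 24·x^2) + (1 - 5·x + 2·x^2 + 8·x^3)·Dx  (order 1).
h: a_k = 4, 20, 92, 388, 1596, 6468, 26044, 104516, 418748, …
ICs: h(0) = 4.

f: a_k = 2, 2, 6, 10, 22, 42, 86, 170, 342, …
g: a_k = 2, 8, 32, 128, 512, 2048, 8192, 32768, 131072, …
h₀=f·g: eliminate ⇒ L₀, order ≤ 1·1.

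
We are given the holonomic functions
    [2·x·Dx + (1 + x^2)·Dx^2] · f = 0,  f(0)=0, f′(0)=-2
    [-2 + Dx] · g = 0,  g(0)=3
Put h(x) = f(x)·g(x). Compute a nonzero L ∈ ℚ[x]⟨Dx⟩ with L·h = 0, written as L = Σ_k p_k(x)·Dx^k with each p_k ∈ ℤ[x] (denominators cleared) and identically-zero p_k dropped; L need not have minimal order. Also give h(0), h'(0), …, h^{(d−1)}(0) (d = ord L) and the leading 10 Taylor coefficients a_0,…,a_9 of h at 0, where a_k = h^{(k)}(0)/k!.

f: a_k = 0, -2, 0, 2/3, 0, -2/5, 0, 2/7, 0, -2/9, …
g: a_k = 3, 6, 6, 4, 2, 4/5, 4/15, 8/105, 2/105, 4/945, …
L₀ := L_f ⊗_s L_g (sym. prod.), ord ≤ 2.
L = (4 - 4·x + 4·x^2) + (-4 + 2·x - 4·x^2)·Dx + (1 + x^2)·Dx^2  (order 2).
h: a_k = 0, -6, -12, -10, -4, -6/5, -4/3, -26/35, 52/105, 122/315, …
ICs: h(0) = 0, h′(0) = -6.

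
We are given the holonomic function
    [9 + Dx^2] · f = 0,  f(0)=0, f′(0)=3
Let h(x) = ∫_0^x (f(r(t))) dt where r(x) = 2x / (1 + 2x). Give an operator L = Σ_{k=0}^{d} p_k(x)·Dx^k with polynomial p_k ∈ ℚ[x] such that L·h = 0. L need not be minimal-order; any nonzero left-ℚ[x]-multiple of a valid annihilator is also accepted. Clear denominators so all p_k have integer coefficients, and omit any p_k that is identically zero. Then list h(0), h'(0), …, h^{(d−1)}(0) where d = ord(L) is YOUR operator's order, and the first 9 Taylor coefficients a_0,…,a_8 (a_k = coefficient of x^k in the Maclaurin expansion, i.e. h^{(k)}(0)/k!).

L = 36·Dx + (4 + 24·x + 48·x^2 + 32·x^3)·Dx^2 + (1 + 8·x + 24·x^2 + 32·x^3 + 16·x^4)·Dx^3  (order 3).
h: a_k = 0, 0, 3, -4, -3, 168/5, -586/5, 2040/7, -19353/35, …
ICs: h(0) = 0, h′(0) = 0, h′′(0) = 6.

f: a_k = 0, 3, 0, -9/2, 0, 81/40, 0, -243/560, 0, …
Substitute x→r, Dx→(1/r')Dx; clear ⇒ L₀.
h=∫h₀ ⇒ L = L₀·Dx.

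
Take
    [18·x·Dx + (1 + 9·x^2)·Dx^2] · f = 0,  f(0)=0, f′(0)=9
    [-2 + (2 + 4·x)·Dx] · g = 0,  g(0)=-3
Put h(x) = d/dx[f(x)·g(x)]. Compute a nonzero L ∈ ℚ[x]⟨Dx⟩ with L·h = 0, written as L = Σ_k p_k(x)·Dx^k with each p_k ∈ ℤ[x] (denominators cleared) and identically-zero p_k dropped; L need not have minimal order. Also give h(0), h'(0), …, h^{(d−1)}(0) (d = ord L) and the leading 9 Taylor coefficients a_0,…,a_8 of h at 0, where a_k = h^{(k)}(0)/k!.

f: a_k = 0, 9, 0, -27, 0, 729/5, 0, -6561/7, 0, …
g: a_k = -3, -3, 3/2, -3/2, 15/8, -21/8, 63/16, -99/16, 1287/128, …
Product ⇒ symmetric product L₀, ord ≤ 2.
h₀' ⇒ L via d/dx closure of L₀.
L = (5 + 60·x - 84·x^2 - 324·x^3 - 81·x^4) + (8 + 58·x + 18·x^2 - 618·x^3 - 1134·x^4 - 324·x^5)·Dx + (1 - 2·x - 14·x^2 - 54·x^3 - 219·x^4 - 324·x^5 - 108·x^6)·Dx^2  (order 2).
h: a_k = -27, -54, 567/2, 270, -18441/8, -50463/20, 1688607/80, 1460673/70, -167984199/896, …
ICs: h(0) = -27, h′(0) = -54.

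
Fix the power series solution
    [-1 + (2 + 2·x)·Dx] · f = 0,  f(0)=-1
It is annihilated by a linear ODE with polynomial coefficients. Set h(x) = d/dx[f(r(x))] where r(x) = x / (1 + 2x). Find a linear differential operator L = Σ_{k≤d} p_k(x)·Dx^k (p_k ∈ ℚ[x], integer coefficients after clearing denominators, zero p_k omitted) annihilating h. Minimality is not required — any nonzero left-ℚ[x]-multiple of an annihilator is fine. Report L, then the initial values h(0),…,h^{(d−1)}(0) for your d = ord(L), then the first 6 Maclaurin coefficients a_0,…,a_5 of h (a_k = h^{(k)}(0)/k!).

f: a_k = -1, -1/2, 1/8, -1/16, 5/128, -7/256, …
Substitute x→r, Dx→(1/r')Dx; clear ⇒ L₀.
Differentiate: ansatz ord ≤ ord L₀ ⇒ L.
L = (-9 - 24·x) + (-2 - 10·x - 12·x^2)·Dx  (order 1).
h: a_k = -1/2, 9/4, -123/16, 757/32, -17715/256, 100935/512, …
ICs: h(0) = -1/2.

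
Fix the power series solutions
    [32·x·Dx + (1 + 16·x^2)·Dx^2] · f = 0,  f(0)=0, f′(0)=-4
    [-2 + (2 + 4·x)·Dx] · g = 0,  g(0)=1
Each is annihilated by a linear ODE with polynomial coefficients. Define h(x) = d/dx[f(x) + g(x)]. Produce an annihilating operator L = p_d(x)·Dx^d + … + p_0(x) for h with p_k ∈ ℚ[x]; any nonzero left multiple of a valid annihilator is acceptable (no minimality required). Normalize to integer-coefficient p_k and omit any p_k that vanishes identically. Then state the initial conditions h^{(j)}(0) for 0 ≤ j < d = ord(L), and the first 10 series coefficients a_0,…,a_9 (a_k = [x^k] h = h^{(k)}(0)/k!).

L = (-32 - 160·x + 1536·x^2 + 1536·x^3) + (-35 - 128·x + 1312·x^2 + 6144·x^3 + 5376·x^4)·Dx + (-1 + 30·x + 96·x^2 + 576·x^3 + 1792·x^4 + 1536·x^5)·Dx^2  (order 2).
h: a_k = -3, -1, 131/2, -5/2, -8157/8, -63/8, 262375/16, -429/16, -33547997/128, -12155/128, …
ICs: h(0) = -3, h′(0) = -1.

f: a_k = 0, -4, 0, 64/3, 0, -1024/5, 0, 16384/7, 0, -262144/9, …
g: a_k = 1, 1, -1/2, 1/2, -5/8, 7/8, -21/16, 33/16, -429/128, 715/128, …
Sum ⇒ L₀ = lclm(L_f,L_g) in ℚ(x)⟨Dx⟩.
h=h₀': d/dx-closure on L₀ ⇒ L.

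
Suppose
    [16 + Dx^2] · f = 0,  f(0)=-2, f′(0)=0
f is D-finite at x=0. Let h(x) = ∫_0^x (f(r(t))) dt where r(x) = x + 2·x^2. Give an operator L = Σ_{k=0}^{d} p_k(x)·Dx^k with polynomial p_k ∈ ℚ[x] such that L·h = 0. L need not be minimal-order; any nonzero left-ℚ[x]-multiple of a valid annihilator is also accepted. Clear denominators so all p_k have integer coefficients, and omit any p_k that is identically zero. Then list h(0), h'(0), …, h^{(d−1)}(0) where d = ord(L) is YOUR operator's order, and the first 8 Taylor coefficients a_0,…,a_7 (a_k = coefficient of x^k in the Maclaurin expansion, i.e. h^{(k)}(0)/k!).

L = (16 + 192·x + 768·x^2 + 1024·x^3)·Dx - 4·Dx^2 + (1 + 4·x)·Dx^3  (order 3).
h: a_k = 0, -2, 0, 16/3, 16, 128/15, -256/9, -22528/315, …
ICs: h(0) = 0, h′(0) = -2, h′′(0) = 0.

f: a_k = -2, 0, 16, 0, -64/3, 0, 512/45, 0, …
L₀ from L_f via x↦r, Dx↦r'^{-1}Dx.
Integrate: L := L₀·Dx.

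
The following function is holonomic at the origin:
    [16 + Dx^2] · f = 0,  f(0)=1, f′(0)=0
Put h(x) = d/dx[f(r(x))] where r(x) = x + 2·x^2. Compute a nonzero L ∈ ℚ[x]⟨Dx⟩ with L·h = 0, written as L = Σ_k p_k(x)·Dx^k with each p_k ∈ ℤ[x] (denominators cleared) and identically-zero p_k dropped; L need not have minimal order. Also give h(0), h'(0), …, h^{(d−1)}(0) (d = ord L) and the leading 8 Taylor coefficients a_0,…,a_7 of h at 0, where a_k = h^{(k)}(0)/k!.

f: a_k = 1, 0, -8, 0, 32/3, 0, -256/45, 0, …
Change of var in L_f (x↦r) gives L₀.
h₀' ⇒ L via d/dx closure of L₀.
L = (64 + 256·x + 1536·x^2 + 4096·x^3 + 4096·x^4) + (-12 - 48·x)·Dx + (1 + 8·x + 16·x^2)·Dx^2  (order 2).
h: a_k = 0, -16, -96, -256/3, 1280/3, 22528/15, 28672/15, -425984/315, …
ICs: h(0) = 0, h′(0) = -16.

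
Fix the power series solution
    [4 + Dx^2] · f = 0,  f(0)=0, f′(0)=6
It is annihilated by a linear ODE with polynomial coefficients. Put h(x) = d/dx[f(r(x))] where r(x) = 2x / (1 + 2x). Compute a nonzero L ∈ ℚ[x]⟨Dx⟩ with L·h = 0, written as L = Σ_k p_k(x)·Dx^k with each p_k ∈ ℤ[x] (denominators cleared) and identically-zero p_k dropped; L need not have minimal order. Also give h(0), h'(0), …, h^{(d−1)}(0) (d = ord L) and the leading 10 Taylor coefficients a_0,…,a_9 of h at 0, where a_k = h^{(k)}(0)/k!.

f: a_k = 0, 6, 0, -4, 0, 4/5, 0, -8/105, 0, 4/945, …
Substitute x→r, Dx→(1/r')Dx; clear ⇒ L₀.
Derive L from L₀ (diff closure).
L = (40 + 96·x + 96·x^2) + (12 + 72·x + 144·x^2 + 96·x^3)·Dx + (1 + 8·x + 24·x^2 + 32·x^3 + 16·x^4)·Dx^2  (order 2).
h: a_k = 12, -48, 48, 384, -2752, 11520, -565504/15, 1552384/15, -25222144/105, 9367552/21, …
ICs: h(0) = 12, h′(0) = -48.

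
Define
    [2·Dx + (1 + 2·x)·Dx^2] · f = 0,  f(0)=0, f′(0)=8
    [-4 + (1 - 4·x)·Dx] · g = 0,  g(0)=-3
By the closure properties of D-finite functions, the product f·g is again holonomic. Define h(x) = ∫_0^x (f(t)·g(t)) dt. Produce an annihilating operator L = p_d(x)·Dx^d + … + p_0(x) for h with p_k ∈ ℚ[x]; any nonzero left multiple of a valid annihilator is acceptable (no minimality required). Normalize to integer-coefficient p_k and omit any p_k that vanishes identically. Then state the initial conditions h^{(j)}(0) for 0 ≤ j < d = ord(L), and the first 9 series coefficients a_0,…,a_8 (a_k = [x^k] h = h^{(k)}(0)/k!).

f: a_k = 0, 8, -8, 32/3, -16, 128/5, -128/3, 512/7, -128, …
g: a_k = -3, -12, -48, -192, -768, -3072, -12288, -49152, -196608, …
f·g: L₀ = L_f ⊗_s L_g, ord ≤ 2·1.
Integrate: L := L₀·Dx.
L = 8·Dx + (6 + 24·x)·Dx^2 + (-1 + 2·x + 8·x^2)·Dx^3  (order 3).
h: a_k = 0, 0, -12, -24, -80, -1232/5, -12512/15, -14208/5, -349056/35, …
ICs: h(0) = 0, h′(0) = 0, h′′(0) = -24.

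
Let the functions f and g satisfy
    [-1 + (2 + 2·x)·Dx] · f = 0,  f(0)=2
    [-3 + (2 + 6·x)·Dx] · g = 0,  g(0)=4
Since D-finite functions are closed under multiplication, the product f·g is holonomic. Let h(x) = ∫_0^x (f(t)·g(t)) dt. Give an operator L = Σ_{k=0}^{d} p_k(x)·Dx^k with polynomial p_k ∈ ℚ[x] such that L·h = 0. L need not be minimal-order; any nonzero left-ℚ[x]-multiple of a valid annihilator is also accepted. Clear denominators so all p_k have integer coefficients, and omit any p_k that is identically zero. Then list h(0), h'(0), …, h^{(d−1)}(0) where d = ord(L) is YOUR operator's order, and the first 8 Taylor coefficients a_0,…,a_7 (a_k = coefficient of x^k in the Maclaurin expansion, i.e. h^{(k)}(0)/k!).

L = (-2 - 3·x)·Dx + (1 + 4·x + 3·x^2)·Dx^2  (order 2).
h: a_k = 0, 8, 8, -4/3, 2, -17/5, 19/3, -177/14, …
ICs: h(0) = 0, h′(0) = 8.

f: a_k = 2, 1, -1/4, 1/8, -5/64, 7/128, -21/512, 33/1024, …
g: a_k = 4, 6, -9/2, 27/4, -405/32, 1701/64, -15309/256, 72171/512, …
L₀ := L_f ⊗_s L_g (sym. prod.), ord ≤ 1.
h=∫h₀ ⇒ L = L₀·Dx.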